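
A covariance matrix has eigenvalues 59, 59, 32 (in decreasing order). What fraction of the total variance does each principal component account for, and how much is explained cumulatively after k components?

Step 1 — total variance = trace(Sigma) = Σ λ_i = 59 + 59 + 32 = 150.

Step 2 — fraction explained by component i = λ_i / Σ λ:
  PC1: 59/150 = 0.3933
  PC2: 59/150 = 0.3933
  PC3: 32/150 = 0.2133

Step 3 — cumulative fraction after k components = (λ_1 + ... + λ_k) / Σ λ:
  k = 1: 59/150 = 0.3933
  k = 2: (59 + 59)/150 = 118/150 = 0.7867
  k = 3: (59 + 59 + 32)/150 = 150/150 = 1

Summary (fraction, with percent):

explained: PC1 0.3933 (39.33%), PC2 0.3933 (39.33%), PC3 0.2133 (21.33%);  cumulative: 0.3933, 0.7867, 1


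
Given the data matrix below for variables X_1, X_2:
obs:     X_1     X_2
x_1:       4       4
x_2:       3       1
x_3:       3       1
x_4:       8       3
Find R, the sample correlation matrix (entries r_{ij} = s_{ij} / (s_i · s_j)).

Step 1 — column means:
  mean(X_1) = (4 + 3 + 3 + 8) / 4 = 18/4 = 4.5
  mean(X_2) = (4 + 1 + 1 + 3) / 4 = 9/4 = 2.25

Step 2 — sample variances and covariances s[i,j] = (1/(n-1)) · Σ_k (x_{k,i} - mean_i) · (x_{k,j} - mean_j), with n-1 = 3:
  s[X_1,X_1] = ((-0.5)·(-0.5) + (-1.5)·(-1.5) + (-1.5)·(-1.5) + (3.5)·(3.5)) / 3 = 17/3 = 5.6667
  s[X_1,X_2] = ((-0.5)·(1.75) + (-1.5)·(-1.25) + (-1.5)·(-1.25) + (3.5)·(0.75)) / 3 = 5.5/3 = 1.8333
  s[X_2,X_2] = ((1.75)·(1.75) + (-1.25)·(-1.25) + (-1.25)·(-1.25) + (0.75)·(0.75)) / 3 = 6.75/3 = 2.25
  Sample standard deviations s_i = √(s[i,i]):
  s(X_1) = √(5.6667) = 2.3805
  s(X_2) = √(2.25) = 1.5

Step 3 — r_{ij} = s_{ij} / (s_i · s_j):
  r[X_1,X_1] = 1 (diagonal).
  r[X_1,X_2] = 1.8333 / (2.3805 · 1.5) = 1.8333 / 3.5707 = 0.5134
  r[X_2,X_2] = 1 (diagonal).

R is symmetric with unit diagonal. Assembling:

R = [[1, 0.5134],
 [0.5134, 1]]


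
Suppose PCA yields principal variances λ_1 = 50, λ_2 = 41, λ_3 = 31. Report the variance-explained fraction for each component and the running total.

Step 1 — total variance = trace(Sigma) = Σ λ_i = 50 + 41 + 31 = 122.

Step 2 — fraction explained by component i = λ_i / Σ λ:
  PC1: 50/122 = 0.4098
  PC2: 41/122 = 0.3361
  PC3: 31/122 = 0.2541

Step 3 — cumulative fraction after k components = (λ_1 + ... + λ_k) / Σ λ:
  k = 1: 50/122 = 0.4098
  k = 2: (50 + 41)/122 = 91/122 = 0.7459
  k = 3: (50 + 41 + 31)/122 = 122/122 = 1

Summary (fraction, with percent):

explained: PC1 0.4098 (40.98%), PC2 0.3361 (33.61%), PC3 0.2541 (25.41%);  cumulative: 0.4098, 0.7459, 1


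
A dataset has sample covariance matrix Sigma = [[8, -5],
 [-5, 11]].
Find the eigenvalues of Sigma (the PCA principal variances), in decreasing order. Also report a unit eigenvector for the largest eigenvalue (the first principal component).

Step 1 — characteristic polynomial of 2×2 Sigma:
  det(Sigma - λI) = λ² - trace · λ + det = 0.
  trace = 8 + 11 = 19, det = 8·11 - (-5)² = 63.
Step 2 — discriminant:
  Δ = trace² - 4·det = 361 - 252 = 109.
Step 3 — eigenvalues:
  λ = (trace ± √Δ)/2 = (19 ± 10.4403)/2,
  λ_1 = 14.7202,  λ_2 = 4.2798.

Step 4 — unit eigenvector for λ_1: solve (Sigma - λ_1 I)v = 0. First row:
  (8 - 14.7202)·v_x + (-5)·v_y = 0, i.e. (-6.7202)·v_x + (-5)·v_y = 0,
  so v ∝ (b, λ_1 - a) = (-5, 6.7202); multiply by -1 so the first entry is positive: u = (5, -6.7202).
  ||u|| = √((5)² + (-6.7202)²) = √(70.1605) ≈ 8.3762,
  v_1 = u/||u|| ≈ (0.5969, -0.8023) (||v_1|| = 1).

λ_1 = 14.7202,  λ_2 = 4.2798;  v_1 ≈ (0.5969, -0.8023)


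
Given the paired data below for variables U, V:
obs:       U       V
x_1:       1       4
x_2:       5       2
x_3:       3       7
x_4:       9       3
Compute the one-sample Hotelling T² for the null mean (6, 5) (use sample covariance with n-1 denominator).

Step 1 — sample mean vector:
  mean(U) = (1 + 5 + 3 + 9) / 4 = 18/4 = 4.5
  mean(V) = (4 + 2 + 7 + 3) / 4 = 16/4 = 4
  x̄ = (4.5, 4),  deviation x̄ - mu_0 = (4.5, 4) - (6, 5) = (-1.5, -1).

Step 2 — sample covariance matrix, S[i,j] = (1/(n-1)) · Σ_k (x_{k,i} - mean_i) · (x_{k,j} - mean_j), divisor n-1 = 3:
  S[U,U] = ((-3.5)·(-3.5) + (0.5)·(0.5) + (-1.5)·(-1.5) + (4.5)·(4.5)) / 3 = 35/3 = 11.6667
  S[U,V] = ((-3.5)·(0) + (0.5)·(-2) + (-1.5)·(3) + (4.5)·(-1)) / 3 = -10/3 = -3.3333
  S[V,V] = ((0)·(0) + (-2)·(-2) + (3)·(3) + (-1)·(-1)) / 3 = 14/3 = 4.6667
  S = [[11.6667, -3.3333],
 [-3.3333, 4.6667]].

Step 3 — invert S. det(S) = 11.6667·4.6667 - (-3.3333)² = 43.3333.
  S^{-1} = (1/det) · [[d, -b], [-b, a]] = [[0.1077, 0.0769],
 [0.0769, 0.2692]].

Step 4 — quadratic form (x̄ - mu_0)^T · S^{-1} · (x̄ - mu_0):
  S^{-1} · (x̄ - mu_0) = (-0.2385, -0.3846),
  (x̄ - mu_0)^T · [...] = (-1.5)·(-0.2385) + (-1)·(-0.3846) = 0.7423.

Step 5 — scale by n: T² = 4 · 0.7423 = 2.9692.

T² ≈ 2.9692


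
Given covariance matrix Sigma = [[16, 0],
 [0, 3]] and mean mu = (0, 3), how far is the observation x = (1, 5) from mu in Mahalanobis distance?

Step 1 — centre the observation: (x - mu) = (1, 2).

Step 2 — invert Sigma. det(Sigma) = 16·3 - (0)² = 48.
  Sigma^{-1} = (1/det) · [[d, -b], [-b, a]] = [[0.0625, 0],
 [0, 0.3333]].

Step 3 — form the quadratic (x - mu)^T · Sigma^{-1} · (x - mu):
  Sigma^{-1} · (x - mu) = (0.0625, 0.6667).
  (x - mu)^T · [Sigma^{-1} · (x - mu)] = (1)·(0.0625) + (2)·(0.6667) = 1.3958.

Step 4 — take square root: d = √(1.3958) ≈ 1.1815.

d(x, mu) = √(1.3958) ≈ 1.1815


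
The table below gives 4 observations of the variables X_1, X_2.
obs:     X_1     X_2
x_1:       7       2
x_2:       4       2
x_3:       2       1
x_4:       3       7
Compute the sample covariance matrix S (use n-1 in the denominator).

Step 1 — column means:
  mean(X_1) = (7 + 4 + 2 + 3) / 4 = 16/4 = 4
  mean(X_2) = (2 + 2 + 1 + 7) / 4 = 12/4 = 3

Step 2 — sample covariance S[i,j] = (1/(n-1)) · Σ_k (x_{k,i} - mean_i) · (x_{k,j} - mean_j), with n-1 = 3.
  S[X_1,X_1] = ((3)·(3) + (0)·(0) + (-2)·(-2) + (-1)·(-1)) / 3 = 14/3 = 4.6667
  S[X_1,X_2] = ((3)·(-1) + (0)·(-1) + (-2)·(-2) + (-1)·(4)) / 3 = -3/3 = -1
  S[X_2,X_2] = ((-1)·(-1) + (-1)·(-1) + (-2)·(-2) + (4)·(4)) / 3 = 22/3 = 7.3333

S is symmetric (S[j,i] = S[i,j]). Assembling:

S = [[4.6667, -1],
 [-1, 7.3333]]


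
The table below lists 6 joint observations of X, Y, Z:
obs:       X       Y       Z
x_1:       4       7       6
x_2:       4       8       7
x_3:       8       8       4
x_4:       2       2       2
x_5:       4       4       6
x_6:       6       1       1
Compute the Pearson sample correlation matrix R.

Step 1 — column means:
  mean(X) = (4 + 4 + 8 + 2 + 4 + 6) / 6 = 28/6 = 4.6667
  mean(Y) = (7 + 8 + 8 + 2 + 4 + 1) / 6 = 30/6 = 5
  mean(Z) = (6 + 7 + 4 + 2 + 6 + 1) / 6 = 26/6 = 4.3333

Step 2 — sample variances and covariances s[i,j] = (1/(n-1)) · Σ_k (x_{k,i} - mean_i) · (x_{k,j} - mean_j), with n-1 = 5:
  s[X,X] = ((-0.6667)·(-0.6667) + (-0.6667)·(-0.6667) + (3.3333)·(3.3333) + (-2.6667)·(-2.6667) + (-0.6667)·(-0.6667) + (1.3333)·(1.3333)) / 5 = 21.3333/5 = 4.2667
  s[X,Y] = ((-0.6667)·(2) + (-0.6667)·(3) + (3.3333)·(3) + (-2.6667)·(-3) + (-0.6667)·(-1) + (1.3333)·(-4)) / 5 = 10/5 = 2
  s[X,Z] = ((-0.6667)·(1.6667) + (-0.6667)·(2.6667) + (3.3333)·(-0.3333) + (-2.6667)·(-2.3333) + (-0.6667)·(1.6667) + (1.3333)·(-3.3333)) / 5 = -3.3333/5 = -0.6667
  s[Y,Y] = ((2)·(2) + (3)·(3) + (3)·(3) + (-3)·(-3) + (-1)·(-1) + (-4)·(-4)) / 5 = 48/5 = 9.6
  s[Y,Z] = ((2)·(1.6667) + (3)·(2.6667) + (3)·(-0.3333) + (-3)·(-2.3333) + (-1)·(1.6667) + (-4)·(-3.3333)) / 5 = 29/5 = 5.8
  s[Z,Z] = ((1.6667)·(1.6667) + (2.6667)·(2.6667) + (-0.3333)·(-0.3333) + (-2.3333)·(-2.3333) + (1.6667)·(1.6667) + (-3.3333)·(-3.3333)) / 5 = 29.3333/5 = 5.8667
  Sample standard deviations s_i = √(s[i,i]):
  s(X) = √(4.2667) = 2.0656
  s(Y) = √(9.6) = 3.0984
  s(Z) = √(5.8667) = 2.4221

Step 3 — r_{ij} = s_{ij} / (s_i · s_j):
  r[X,X] = 1 (diagonal).
  r[X,Y] = 2 / (2.0656 · 3.0984) = 2 / 6.4 = 0.3125
  r[X,Z] = -0.6667 / (2.0656 · 2.4221) = -0.6667 / 5.0031 = -0.1333
  r[Y,Y] = 1 (diagonal).
  r[Y,Z] = 5.8 / (3.0984 · 2.4221) = 5.8 / 7.5047 = 0.7729
  r[Z,Z] = 1 (diagonal).

R is symmetric with unit diagonal. Assembling:

R = [[1, 0.3125, -0.1333],
 [0.3125, 1, 0.7729],
 [-0.1333, 0.7729, 1]]


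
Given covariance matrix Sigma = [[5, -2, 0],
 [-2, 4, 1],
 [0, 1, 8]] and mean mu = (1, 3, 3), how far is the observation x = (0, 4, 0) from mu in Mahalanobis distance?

Step 1 — centre the observation: (x - mu) = (-1, 1, -3).

Step 2 — invert Sigma (cofactor / det for 3×3, or solve directly):
  Sigma^{-1} = [[0.252, 0.1301, -0.0163],
 [0.1301, 0.3252, -0.0407],
 [-0.0163, -0.0407, 0.1301]].

Step 3 — form the quadratic (x - mu)^T · Sigma^{-1} · (x - mu):
  Sigma^{-1} · (x - mu) = (-0.0732, 0.3171, -0.4146).
  (x - mu)^T · [Sigma^{-1} · (x - mu)] = (-1)·(-0.0732) + (1)·(0.3171) + (-3)·(-0.4146) = 1.6341.

Step 4 — take square root: d = √(1.6341) ≈ 1.2783.

d(x, mu) = √(1.6341) ≈ 1.2783


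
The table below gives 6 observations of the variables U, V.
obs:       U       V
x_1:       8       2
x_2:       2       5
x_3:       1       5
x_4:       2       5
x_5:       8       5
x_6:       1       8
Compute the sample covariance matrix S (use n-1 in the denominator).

Step 1 — column means:
  mean(U) = (8 + 2 + 1 + 2 + 8 + 1) / 6 = 22/6 = 3.6667
  mean(V) = (2 + 5 + 5 + 5 + 5 + 8) / 6 = 30/6 = 5

Step 2 — sample covariance S[i,j] = (1/(n-1)) · Σ_k (x_{k,i} - mean_i) · (x_{k,j} - mean_j), with n-1 = 5.
  S[U,U] = ((4.3333)·(4.3333) + (-1.6667)·(-1.6667) + (-2.6667)·(-2.6667) + (-1.6667)·(-1.6667) + (4.3333)·(4.3333) + (-2.6667)·(-2.6667)) / 5 = 57.3333/5 = 11.4667
  S[U,V] = ((4.3333)·(-3) + (-1.6667)·(0) + (-2.6667)·(0) + (-1.6667)·(0) + (4.3333)·(0) + (-2.6667)·(3)) / 5 = -21/5 = -4.2
  S[V,V] = ((-3)·(-3) + (0)·(0) + (0)·(0) + (0)·(0) + (0)·(0) + (3)·(3)) / 5 = 18/5 = 3.6

S is symmetric (S[j,i] = S[i,j]). Assembling:

S = [[11.4667, -4.2],
 [-4.2, 3.6]]


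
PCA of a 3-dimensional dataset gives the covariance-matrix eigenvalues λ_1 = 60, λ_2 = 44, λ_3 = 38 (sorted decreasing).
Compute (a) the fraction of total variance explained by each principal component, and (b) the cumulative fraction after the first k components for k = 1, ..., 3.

Step 1 — total variance = trace(Sigma) = Σ λ_i = 60 + 44 + 38 = 142.

Step 2 — fraction explained by component i = λ_i / Σ λ:
  PC1: 60/142 = 0.4225
  PC2: 44/142 = 0.3099
  PC3: 38/142 = 0.2676

Step 3 — cumulative fraction after k components = (λ_1 + ... + λ_k) / Σ λ:
  k = 1: 60/142 = 0.4225
  k = 2: (60 + 44)/142 = 104/142 = 0.7324
  k = 3: (60 + 44 + 38)/142 = 142/142 = 1

Summary (fraction, with percent):

explained: PC1 0.4225 (42.25%), PC2 0.3099 (30.99%), PC3 0.2676 (26.76%);  cumulative: 0.4225, 0.7324, 1


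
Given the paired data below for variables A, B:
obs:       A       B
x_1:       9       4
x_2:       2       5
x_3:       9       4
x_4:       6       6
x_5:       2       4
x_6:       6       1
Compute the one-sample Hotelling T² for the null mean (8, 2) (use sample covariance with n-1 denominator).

Step 1 — sample mean vector:
  mean(A) = (9 + 2 + 9 + 6 + 2 + 6) / 6 = 34/6 = 5.6667
  mean(B) = (4 + 5 + 4 + 6 + 4 + 1) / 6 = 24/6 = 4
  x̄ = (5.6667, 4),  deviation x̄ - mu_0 = (5.6667, 4) - (8, 2) = (-2.3333, 2).

Step 2 — sample covariance matrix, S[i,j] = (1/(n-1)) · Σ_k (x_{k,i} - mean_i) · (x_{k,j} - mean_j), divisor n-1 = 5:
  S[A,A] = ((3.3333)·(3.3333) + (-3.6667)·(-3.6667) + (3.3333)·(3.3333) + (0.3333)·(0.3333) + (-3.6667)·(-3.6667) + (0.3333)·(0.3333)) / 5 = 49.3333/5 = 9.8667
  S[A,B] = ((3.3333)·(0) + (-3.6667)·(1) + (3.3333)·(0) + (0.3333)·(2) + (-3.6667)·(0) + (0.3333)·(-3)) / 5 = -4/5 = -0.8
  S[B,B] = ((0)·(0) + (1)·(1) + (0)·(0) + (2)·(2) + (0)·(0) + (-3)·(-3)) / 5 = 14/5 = 2.8
  S = [[9.8667, -0.8],
 [-0.8, 2.8]].

Step 3 — invert S. det(S) = 9.8667·2.8 - (-0.8)² = 26.9867.
  S^{-1} = (1/det) · [[d, -b], [-b, a]] = [[0.1038, 0.0296],
 [0.0296, 0.3656]].

Step 4 — quadratic form (x̄ - mu_0)^T · S^{-1} · (x̄ - mu_0):
  S^{-1} · (x̄ - mu_0) = (-0.1828, 0.6621),
  (x̄ - mu_0)^T · [...] = (-2.3333)·(-0.1828) + (2)·(0.6621) = 1.7507.

Step 5 — scale by n: T² = 6 · 1.7507 = 10.504.

T² ≈ 10.504


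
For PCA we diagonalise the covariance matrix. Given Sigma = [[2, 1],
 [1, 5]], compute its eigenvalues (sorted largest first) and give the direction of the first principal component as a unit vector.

Step 1 — characteristic polynomial of 2×2 Sigma:
  det(Sigma - λI) = λ² - trace · λ + det = 0.
  trace = 2 + 5 = 7, det = 2·5 - (1)² = 9.
Step 2 — discriminant:
  Δ = trace² - 4·det = 49 - 36 = 13.
Step 3 — eigenvalues:
  λ = (trace ± √Δ)/2 = (7 ± 3.6056)/2,
  λ_1 = 5.3028,  λ_2 = 1.6972.

Step 4 — unit eigenvector for λ_1: solve (Sigma - λ_1 I)v = 0. First row:
  (2 - 5.3028)·v_x + (1)·v_y = 0, i.e. (-3.3028)·v_x + (1)·v_y = 0,
  so v ∝ (b, λ_1 - a) = (1, 3.3028) = u.
  ||u|| = √((1)² + (3.3028)²) = √(11.9083) ≈ 3.4508,
  v_1 = u/||u|| ≈ (0.2898, 0.9571) (||v_1|| = 1).

λ_1 = 5.3028,  λ_2 = 1.6972;  v_1 ≈ (0.2898, 0.9571)


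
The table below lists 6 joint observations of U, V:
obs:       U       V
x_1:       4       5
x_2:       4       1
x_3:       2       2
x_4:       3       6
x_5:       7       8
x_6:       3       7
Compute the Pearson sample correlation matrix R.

Step 1 — column means:
  mean(U) = (4 + 4 + 2 + 3 + 7 + 3) / 6 = 23/6 = 3.8333
  mean(V) = (5 + 1 + 2 + 6 + 8 + 7) / 6 = 29/6 = 4.8333

Step 2 — sample variances and covariances s[i,j] = (1/(n-1)) · Σ_k (x_{k,i} - mean_i) · (x_{k,j} - mean_j), with n-1 = 5:
  s[U,U] = ((0.1667)·(0.1667) + (0.1667)·(0.1667) + (-1.8333)·(-1.8333) + (-0.8333)·(-0.8333) + (3.1667)·(3.1667) + (-0.8333)·(-0.8333)) / 5 = 14.8333/5 = 2.9667
  s[U,V] = ((0.1667)·(0.1667) + (0.1667)·(-3.8333) + (-1.8333)·(-2.8333) + (-0.8333)·(1.1667) + (3.1667)·(3.1667) + (-0.8333)·(2.1667)) / 5 = 11.8333/5 = 2.3667
  s[V,V] = ((0.1667)·(0.1667) + (-3.8333)·(-3.8333) + (-2.8333)·(-2.8333) + (1.1667)·(1.1667) + (3.1667)·(3.1667) + (2.1667)·(2.1667)) / 5 = 38.8333/5 = 7.7667
  Sample standard deviations s_i = √(s[i,i]):
  s(U) = √(2.9667) = 1.7224
  s(V) = √(7.7667) = 2.7869

Step 3 — r_{ij} = s_{ij} / (s_i · s_j):
  r[U,U] = 1 (diagonal).
  r[U,V] = 2.3667 / (1.7224 · 2.7869) = 2.3667 / 4.8001 = 0.493
  r[V,V] = 1 (diagonal).

R is symmetric with unit diagonal. Assembling:

R = [[1, 0.493],
 [0.493, 1]]


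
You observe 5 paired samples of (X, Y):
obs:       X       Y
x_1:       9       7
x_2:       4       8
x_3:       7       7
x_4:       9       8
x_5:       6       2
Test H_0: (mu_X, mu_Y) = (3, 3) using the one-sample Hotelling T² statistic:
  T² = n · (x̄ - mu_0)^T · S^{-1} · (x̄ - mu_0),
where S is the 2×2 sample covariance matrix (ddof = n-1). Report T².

Step 1 — sample mean vector:
  mean(X) = (9 + 4 + 7 + 9 + 6) / 5 = 35/5 = 7
  mean(Y) = (7 + 8 + 7 + 8 + 2) / 5 = 32/5 = 6.4
  x̄ = (7, 6.4),  deviation x̄ - mu_0 = (7, 6.4) - (3, 3) = (4, 3.4).

Step 2 — sample covariance matrix, S[i,j] = (1/(n-1)) · Σ_k (x_{k,i} - mean_i) · (x_{k,j} - mean_j), divisor n-1 = 4:
  S[X,X] = ((2)·(2) + (-3)·(-3) + (0)·(0) + (2)·(2) + (-1)·(-1)) / 4 = 18/4 = 4.5
  S[X,Y] = ((2)·(0.6) + (-3)·(1.6) + (0)·(0.6) + (2)·(1.6) + (-1)·(-4.4)) / 4 = 4/4 = 1
  S[Y,Y] = ((0.6)·(0.6) + (1.6)·(1.6) + (0.6)·(0.6) + (1.6)·(1.6) + (-4.4)·(-4.4)) / 4 = 25.2/4 = 6.3
  S = [[4.5, 1],
 [1, 6.3]].

Step 3 — invert S. det(S) = 4.5·6.3 - (1)² = 27.35.
  S^{-1} = (1/det) · [[d, -b], [-b, a]] = [[0.2303, -0.0366],
 [-0.0366, 0.1645]].

Step 4 — quadratic form (x̄ - mu_0)^T · S^{-1} · (x̄ - mu_0):
  S^{-1} · (x̄ - mu_0) = (0.7971, 0.4132),
  (x̄ - mu_0)^T · [...] = (4)·(0.7971) + (3.4)·(0.4132) = 4.5931.

Step 5 — scale by n: T² = 5 · 4.5931 = 22.9653.

T² ≈ 22.9653


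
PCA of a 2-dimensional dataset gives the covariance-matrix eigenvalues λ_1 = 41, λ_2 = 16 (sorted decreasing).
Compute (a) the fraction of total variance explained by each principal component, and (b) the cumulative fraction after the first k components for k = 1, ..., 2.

Step 1 — total variance = trace(Sigma) = Σ λ_i = 41 + 16 = 57.

Step 2 — fraction explained by component i = λ_i / Σ λ:
  PC1: 41/57 = 0.7193
  PC2: 16/57 = 0.2807

Step 3 — cumulative fraction after k components = (λ_1 + ... + λ_k) / Σ λ:
  k = 1: 41/57 = 0.7193
  k = 2: (41 + 16)/57 = 57/57 = 1

Summary (fraction, with percent):

explained: PC1 0.7193 (71.93%), PC2 0.2807 (28.07%);  cumulative: 0.7193, 1


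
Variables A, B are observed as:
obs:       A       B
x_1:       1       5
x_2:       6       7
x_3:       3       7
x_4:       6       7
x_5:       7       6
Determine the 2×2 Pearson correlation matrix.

Step 1 — column means:
  mean(A) = (1 + 6 + 3 + 6 + 7) / 5 = 23/5 = 4.6
  mean(B) = (5 + 7 + 7 + 7 + 6) / 5 = 32/5 = 6.4

Step 2 — sample variances and covariances s[i,j] = (1/(n-1)) · Σ_k (x_{k,i} - mean_i) · (x_{k,j} - mean_j), with n-1 = 4:
  s[A,A] = ((-3.6)·(-3.6) + (1.4)·(1.4) + (-1.6)·(-1.6) + (1.4)·(1.4) + (2.4)·(2.4)) / 4 = 25.2/4 = 6.3
  s[A,B] = ((-3.6)·(-1.4) + (1.4)·(0.6) + (-1.6)·(0.6) + (1.4)·(0.6) + (2.4)·(-0.4)) / 4 = 4.8/4 = 1.2
  s[B,B] = ((-1.4)·(-1.4) + (0.6)·(0.6) + (0.6)·(0.6) + (0.6)·(0.6) + (-0.4)·(-0.4)) / 4 = 3.2/4 = 0.8
  Sample standard deviations s_i = √(s[i,i]):
  s(A) = √(6.3) = 2.51
  s(B) = √(0.8) = 0.8944

Step 3 — r_{ij} = s_{ij} / (s_i · s_j):
  r[A,A] = 1 (diagonal).
  r[A,B] = 1.2 / (2.51 · 0.8944) = 1.2 / 2.245 = 0.5345
  r[B,B] = 1 (diagonal).

R is symmetric with unit diagonal. Assembling:

R = [[1, 0.5345],
 [0.5345, 1]]


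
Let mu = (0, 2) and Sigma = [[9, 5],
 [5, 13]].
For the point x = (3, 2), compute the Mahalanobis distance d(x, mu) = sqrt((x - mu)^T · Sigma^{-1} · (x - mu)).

Step 1 — centre the observation: (x - mu) = (3, 0).

Step 2 — invert Sigma. det(Sigma) = 9·13 - (5)² = 92.
  Sigma^{-1} = (1/det) · [[d, -b], [-b, a]] = [[0.1413, -0.0543],
 [-0.0543, 0.0978]].

Step 3 — form the quadratic (x - mu)^T · Sigma^{-1} · (x - mu):
  Sigma^{-1} · (x - mu) = (0.4239, -0.163).
  (x - mu)^T · [Sigma^{-1} · (x - mu)] = (3)·(0.4239) + (0)·(-0.163) = 1.2717.

Step 4 — take square root: d = √(1.2717) ≈ 1.1277.

d(x, mu) = √(1.2717) ≈ 1.1277


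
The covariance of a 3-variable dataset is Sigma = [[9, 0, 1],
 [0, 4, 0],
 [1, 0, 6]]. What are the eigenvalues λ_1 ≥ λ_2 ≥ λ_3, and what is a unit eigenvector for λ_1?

Step 1 — characteristic polynomial p(λ) = det(λI - Sigma) = λ³ - tr·λ² + c_1·λ - det, where tr = trace, c_1 = sum of the principal 2×2 minors, det = det(Sigma):
  tr = 9 + 4 + 6 = 19,
  c_1 = (9·4 - (0)²) + (9·6 - (1)²) + (4·6 - (0)²) = 36 + 53 + 24 = 113,
  det = 9·(4·6 - (0)²) - (0)·((0)·6 - (0)·(1)) + (1)·((0)·(0) - 4·(1)) = 9·(24) - (0)·(0) + (1)·(-4) = 212.
  So p(λ) = λ³ - 19λ² + 113λ - 212.
Step 2 — look for an integer root (rational root theorem: any rational root is an integer divisor of 212). Testing λ = 4:
  p(4) = 64 - 304 + 452 - 212 = 0  ✓
  Dividing out (λ - 4): p(λ) = (λ - 4)(λ² - 15λ + 53).
Step 3 — remaining eigenvalues from the quadratic λ² - 15λ + 53 = 0:
  Δ = 15² - 4·53 = 225 - 212 = 13,  λ = (15 ± √13)/2 = (15 ± 3.6056)/2 ≈ 9.3028 or 5.6972.
  Sorted: λ_1 = 9.3028,  λ_2 = 5.6972,  λ_3 = 4  (check: sum = 19 = tr ✓).

Step 4 — unit eigenvector for λ_1 ≈ 9.3028: v spans the null space of (Sigma - λ_1 I), whose rows are
  r_1 = (-0.3028, 0, 1),  r_2 = (0, -5.3028, 0),  r_3 = (1, 0, -3.3028).
  v is orthogonal to every row, so take v ∝ r_1 × r_2 = ((0)·(0) - (1)·(-5.3028), (1)·(0) - (-0.3028)·(0), (-0.3028)·(-5.3028) - (0)·(0)) ≈ (5.3028, 0, 1.6056).
  Let u = (5.3028, 0, 1.6056).
  ||u|| = √((5.3028)² + (0)² + (1.6056)²) = √(30.6972) ≈ 5.5405,  v_1 = u/||u|| ≈ (0.9571, 0, 0.2898) (||v_1|| = 1).

λ_1 = 9.3028,  λ_2 = 5.6972,  λ_3 = 4;  v_1 ≈ (0.9571, 0, 0.2898)


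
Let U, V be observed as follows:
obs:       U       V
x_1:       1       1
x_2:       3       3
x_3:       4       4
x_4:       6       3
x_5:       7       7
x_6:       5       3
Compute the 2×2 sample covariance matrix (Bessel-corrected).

Step 1 — column means:
  mean(U) = (1 + 3 + 4 + 6 + 7 + 5) / 6 = 26/6 = 4.3333
  mean(V) = (1 + 3 + 4 + 3 + 7 + 3) / 6 = 21/6 = 3.5

Step 2 — sample covariance S[i,j] = (1/(n-1)) · Σ_k (x_{k,i} - mean_i) · (x_{k,j} - mean_j), with n-1 = 5.
  S[U,U] = ((-3.3333)·(-3.3333) + (-1.3333)·(-1.3333) + (-0.3333)·(-0.3333) + (1.6667)·(1.6667) + (2.6667)·(2.6667) + (0.6667)·(0.6667)) / 5 = 23.3333/5 = 4.6667
  S[U,V] = ((-3.3333)·(-2.5) + (-1.3333)·(-0.5) + (-0.3333)·(0.5) + (1.6667)·(-0.5) + (2.6667)·(3.5) + (0.6667)·(-0.5)) / 5 = 17/5 = 3.4
  S[V,V] = ((-2.5)·(-2.5) + (-0.5)·(-0.5) + (0.5)·(0.5) + (-0.5)·(-0.5) + (3.5)·(3.5) + (-0.5)·(-0.5)) / 5 = 19.5/5 = 3.9

S is symmetric (S[j,i] = S[i,j]). Assembling:

S = [[4.6667, 3.4],
 [3.4, 3.9]]


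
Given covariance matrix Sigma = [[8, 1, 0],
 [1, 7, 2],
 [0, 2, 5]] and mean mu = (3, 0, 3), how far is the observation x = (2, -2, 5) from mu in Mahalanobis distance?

Step 1 — centre the observation: (x - mu) = (-1, -2, 2).

Step 2 — invert Sigma (cofactor / det for 3×3, or solve directly):
  Sigma^{-1} = [[0.1276, -0.0206, 0.0082],
 [-0.0206, 0.1646, -0.0658],
 [0.0082, -0.0658, 0.2263]].

Step 3 — form the quadratic (x - mu)^T · Sigma^{-1} · (x - mu):
  Sigma^{-1} · (x - mu) = (-0.07, -0.4403, 0.5761).
  (x - mu)^T · [Sigma^{-1} · (x - mu)] = (-1)·(-0.07) + (-2)·(-0.4403) + (2)·(0.5761) = 2.1029.

Step 4 — take square root: d = √(2.1029) ≈ 1.4501.

d(x, mu) = √(2.1029) ≈ 1.4501


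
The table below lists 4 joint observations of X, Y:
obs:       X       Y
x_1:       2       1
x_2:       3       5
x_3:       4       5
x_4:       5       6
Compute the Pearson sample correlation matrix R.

Step 1 — column means:
  mean(X) = (2 + 3 + 4 + 5) / 4 = 14/4 = 3.5
  mean(Y) = (1 + 5 + 5 + 6) / 4 = 17/4 = 4.25

Step 2 — sample variances and covariances s[i,j] = (1/(n-1)) · Σ_k (x_{k,i} - mean_i) · (x_{k,j} - mean_j), with n-1 = 3:
  s[X,X] = ((-1.5)·(-1.5) + (-0.5)·(-0.5) + (0.5)·(0.5) + (1.5)·(1.5)) / 3 = 5/3 = 1.6667
  s[X,Y] = ((-1.5)·(-3.25) + (-0.5)·(0.75) + (0.5)·(0.75) + (1.5)·(1.75)) / 3 = 7.5/3 = 2.5
  s[Y,Y] = ((-3.25)·(-3.25) + (0.75)·(0.75) + (0.75)·(0.75) + (1.75)·(1.75)) / 3 = 14.75/3 = 4.9167
  Sample standard deviations s_i = √(s[i,i]):
  s(X) = √(1.6667) = 1.291
  s(Y) = √(4.9167) = 2.2174

Step 3 — r_{ij} = s_{ij} / (s_i · s_j):
  r[X,X] = 1 (diagonal).
  r[X,Y] = 2.5 / (1.291 · 2.2174) = 2.5 / 2.8626 = 0.8733
  r[Y,Y] = 1 (diagonal).

R is symmetric with unit diagonal. Assembling:

R = [[1, 0.8733],
 [0.8733, 1]]


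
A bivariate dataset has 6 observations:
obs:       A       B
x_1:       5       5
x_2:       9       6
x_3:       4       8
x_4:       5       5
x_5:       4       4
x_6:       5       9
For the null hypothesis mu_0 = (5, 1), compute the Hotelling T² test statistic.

Step 1 — sample mean vector:
  mean(A) = (5 + 9 + 4 + 5 + 4 + 5) / 6 = 32/6 = 5.3333
  mean(B) = (5 + 6 + 8 + 5 + 4 + 9) / 6 = 37/6 = 6.1667
  x̄ = (5.3333, 6.1667),  deviation x̄ - mu_0 = (5.3333, 6.1667) - (5, 1) = (0.3333, 5.1667).

Step 2 — sample covariance matrix, S[i,j] = (1/(n-1)) · Σ_k (x_{k,i} - mean_i) · (x_{k,j} - mean_j), divisor n-1 = 5:
  S[A,A] = ((-0.3333)·(-0.3333) + (3.6667)·(3.6667) + (-1.3333)·(-1.3333) + (-0.3333)·(-0.3333) + (-1.3333)·(-1.3333) + (-0.3333)·(-0.3333)) / 5 = 17.3333/5 = 3.4667
  S[A,B] = ((-0.3333)·(-1.1667) + (3.6667)·(-0.1667) + (-1.3333)·(1.8333) + (-0.3333)·(-1.1667) + (-1.3333)·(-2.1667) + (-0.3333)·(2.8333)) / 5 = -0.3333/5 = -0.0667
  S[B,B] = ((-1.1667)·(-1.1667) + (-0.1667)·(-0.1667) + (1.8333)·(1.8333) + (-1.1667)·(-1.1667) + (-2.1667)·(-2.1667) + (2.8333)·(2.8333)) / 5 = 18.8333/5 = 3.7667
  S = [[3.4667, -0.0667],
 [-0.0667, 3.7667]].

Step 3 — invert S. det(S) = 3.4667·3.7667 - (-0.0667)² = 13.0533.
  S^{-1} = (1/det) · [[d, -b], [-b, a]] = [[0.2886, 0.0051],
 [0.0051, 0.2656]].

Step 4 — quadratic form (x̄ - mu_0)^T · S^{-1} · (x̄ - mu_0):
  S^{-1} · (x̄ - mu_0) = (0.1226, 1.3739),
  (x̄ - mu_0)^T · [...] = (0.3333)·(0.1226) + (5.1667)·(1.3739) = 7.1391.

Step 5 — scale by n: T² = 6 · 7.1391 = 42.8345.

T² ≈ 42.8345


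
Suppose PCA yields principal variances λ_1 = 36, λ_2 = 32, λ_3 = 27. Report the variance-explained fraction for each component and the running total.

Step 1 — total variance = trace(Sigma) = Σ λ_i = 36 + 32 + 27 = 95.

Step 2 — fraction explained by component i = λ_i / Σ λ:
  PC1: 36/95 = 0.3789
  PC2: 32/95 = 0.3368
  PC3: 27/95 = 0.2842

Step 3 — cumulative fraction after k components = (λ_1 + ... + λ_k) / Σ λ:
  k = 1: 36/95 = 0.3789
  k = 2: (36 + 32)/95 = 68/95 = 0.7158
  k = 3: (36 + 32 + 27)/95 = 95/95 = 1

Summary (fraction, with percent):

explained: PC1 0.3789 (37.89%), PC2 0.3368 (33.68%), PC3 0.2842 (28.42%);  cumulative: 0.3789, 0.7158, 1


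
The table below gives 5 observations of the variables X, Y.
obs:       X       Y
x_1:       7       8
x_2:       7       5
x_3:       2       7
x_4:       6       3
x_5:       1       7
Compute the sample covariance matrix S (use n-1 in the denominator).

Step 1 — column means:
  mean(X) = (7 + 7 + 2 + 6 + 1) / 5 = 23/5 = 4.6
  mean(Y) = (8 + 5 + 7 + 3 + 7) / 5 = 30/5 = 6

Step 2 — sample covariance S[i,j] = (1/(n-1)) · Σ_k (x_{k,i} - mean_i) · (x_{k,j} - mean_j), with n-1 = 4.
  S[X,X] = ((2.4)·(2.4) + (2.4)·(2.4) + (-2.6)·(-2.6) + (1.4)·(1.4) + (-3.6)·(-3.6)) / 4 = 33.2/4 = 8.3
  S[X,Y] = ((2.4)·(2) + (2.4)·(-1) + (-2.6)·(1) + (1.4)·(-3) + (-3.6)·(1)) / 4 = -8/4 = -2
  S[Y,Y] = ((2)·(2) + (-1)·(-1) + (1)·(1) + (-3)·(-3) + (1)·(1)) / 4 = 16/4 = 4

S is symmetric (S[j,i] = S[i,j]). Assembling:

S = [[8.3, -2],
 [-2, 4]]


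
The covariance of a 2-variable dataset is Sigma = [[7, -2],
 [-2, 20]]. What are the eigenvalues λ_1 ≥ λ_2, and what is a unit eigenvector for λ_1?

Step 1 — characteristic polynomial of 2×2 Sigma:
  det(Sigma - λI) = λ² - trace · λ + det = 0.
  trace = 7 + 20 = 27, det = 7·20 - (-2)² = 136.
Step 2 — discriminant:
  Δ = trace² - 4·det = 729 - 544 = 185.
Step 3 — eigenvalues:
  λ = (trace ± √Δ)/2 = (27 ± 13.6015)/2,
  λ_1 = 20.3007,  λ_2 = 6.6993.

Step 4 — unit eigenvector for λ_1: solve (Sigma - λ_1 I)v = 0. First row:
  (7 - 20.3007)·v_x + (-2)·v_y = 0, i.e. (-13.3007)·v_x + (-2)·v_y = 0,
  so v ∝ (b, λ_1 - a) = (-2, 13.3007); multiply by -1 so the first entry is positive: u = (2, -13.3007).
  ||u|| = √((2)² + (-13.3007)²) = √(180.9096) ≈ 13.4503,
  v_1 = u/||u|| ≈ (0.1487, -0.9889) (||v_1|| = 1).

λ_1 = 20.3007,  λ_2 = 6.6993;  v_1 ≈ (0.1487, -0.9889)


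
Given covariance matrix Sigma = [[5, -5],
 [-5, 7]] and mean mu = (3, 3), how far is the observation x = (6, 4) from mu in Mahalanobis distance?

Step 1 — centre the observation: (x - mu) = (3, 1).

Step 2 — invert Sigma. det(Sigma) = 5·7 - (-5)² = 10.
  Sigma^{-1} = (1/det) · [[d, -b], [-b, a]] = [[0.7, 0.5],
 [0.5, 0.5]].

Step 3 — form the quadratic (x - mu)^T · Sigma^{-1} · (x - mu):
  Sigma^{-1} · (x - mu) = (2.6, 2).
  (x - mu)^T · [Sigma^{-1} · (x - mu)] = (3)·(2.6) + (1)·(2) = 9.8.

Step 4 — take square root: d = √(9.8) ≈ 3.1305.

d(x, mu) = √(9.8) ≈ 3.1305


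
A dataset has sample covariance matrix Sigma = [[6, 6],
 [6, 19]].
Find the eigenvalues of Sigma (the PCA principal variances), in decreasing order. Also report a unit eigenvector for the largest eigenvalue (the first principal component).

Step 1 — characteristic polynomial of 2×2 Sigma:
  det(Sigma - λI) = λ² - trace · λ + det = 0.
  trace = 6 + 19 = 25, det = 6·19 - (6)² = 78.
Step 2 — discriminant:
  Δ = trace² - 4·det = 625 - 312 = 313.
Step 3 — eigenvalues:
  λ = (trace ± √Δ)/2 = (25 ± 17.6918)/2,
  λ_1 = 21.3459,  λ_2 = 3.6541.

Step 4 — unit eigenvector for λ_1: solve (Sigma - λ_1 I)v = 0. First row:
  (6 - 21.3459)·v_x + (6)·v_y = 0, i.e. (-15.3459)·v_x + (6)·v_y = 0,
  so v ∝ (b, λ_1 - a) = (6, 15.3459) = u.
  ||u|| = √((6)² + (15.3459)²) = √(271.4967) ≈ 16.4772,
  v_1 = u/||u|| ≈ (0.3641, 0.9313) (||v_1|| = 1).

λ_1 = 21.3459,  λ_2 = 3.6541;  v_1 ≈ (0.3641, 0.9313)


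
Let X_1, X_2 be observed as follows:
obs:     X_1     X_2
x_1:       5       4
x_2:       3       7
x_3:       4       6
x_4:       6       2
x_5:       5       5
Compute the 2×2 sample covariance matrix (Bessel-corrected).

Step 1 — column means:
  mean(X_1) = (5 + 3 + 4 + 6 + 5) / 5 = 23/5 = 4.6
  mean(X_2) = (4 + 7 + 6 + 2 + 5) / 5 = 24/5 = 4.8

Step 2 — sample covariance S[i,j] = (1/(n-1)) · Σ_k (x_{k,i} - mean_i) · (x_{k,j} - mean_j), with n-1 = 4.
  S[X_1,X_1] = ((0.4)·(0.4) + (-1.6)·(-1.6) + (-0.6)·(-0.6) + (1.4)·(1.4) + (0.4)·(0.4)) / 4 = 5.2/4 = 1.3
  S[X_1,X_2] = ((0.4)·(-0.8) + (-1.6)·(2.2) + (-0.6)·(1.2) + (1.4)·(-2.8) + (0.4)·(0.2)) / 4 = -8.4/4 = -2.1
  S[X_2,X_2] = ((-0.8)·(-0.8) + (2.2)·(2.2) + (1.2)·(1.2) + (-2.8)·(-2.8) + (0.2)·(0.2)) / 4 = 14.8/4 = 3.7

S is symmetric (S[j,i] = S[i,j]). Assembling:

S = [[1.3, -2.1],
 [-2.1, 3.7]]


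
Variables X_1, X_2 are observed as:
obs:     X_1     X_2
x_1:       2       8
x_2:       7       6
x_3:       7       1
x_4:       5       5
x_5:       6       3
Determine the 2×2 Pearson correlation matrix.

Step 1 — column means:
  mean(X_1) = (2 + 7 + 7 + 5 + 6) / 5 = 27/5 = 5.4
  mean(X_2) = (8 + 6 + 1 + 5 + 3) / 5 = 23/5 = 4.6

Step 2 — sample variances and covariances s[i,j] = (1/(n-1)) · Σ_k (x_{k,i} - mean_i) · (x_{k,j} - mean_j), with n-1 = 4:
  s[X_1,X_1] = ((-3.4)·(-3.4) + (1.6)·(1.6) + (1.6)·(1.6) + (-0.4)·(-0.4) + (0.6)·(0.6)) / 4 = 17.2/4 = 4.3
  s[X_1,X_2] = ((-3.4)·(3.4) + (1.6)·(1.4) + (1.6)·(-3.6) + (-0.4)·(0.4) + (0.6)·(-1.6)) / 4 = -16.2/4 = -4.05
  s[X_2,X_2] = ((3.4)·(3.4) + (1.4)·(1.4) + (-3.6)·(-3.6) + (0.4)·(0.4) + (-1.6)·(-1.6)) / 4 = 29.2/4 = 7.3
  Sample standard deviations s_i = √(s[i,i]):
  s(X_1) = √(4.3) = 2.0736
  s(X_2) = √(7.3) = 2.7019

Step 3 — r_{ij} = s_{ij} / (s_i · s_j):
  r[X_1,X_1] = 1 (diagonal).
  r[X_1,X_2] = -4.05 / (2.0736 · 2.7019) = -4.05 / 5.6027 = -0.7229
  r[X_2,X_2] = 1 (diagonal).

R is symmetric with unit diagonal. Assembling:

R = [[1, -0.7229],
 [-0.7229, 1]]


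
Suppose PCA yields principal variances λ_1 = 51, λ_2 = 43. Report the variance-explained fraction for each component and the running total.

Step 1 — total variance = trace(Sigma) = Σ λ_i = 51 + 43 = 94.

Step 2 — fraction explained by component i = λ_i / Σ λ:
  PC1: 51/94 = 0.5426
  PC2: 43/94 = 0.4574

Step 3 — cumulative fraction after k components = (λ_1 + ... + λ_k) / Σ λ:
  k = 1: 51/94 = 0.5426
  k = 2: (51 + 43)/94 = 94/94 = 1

Summary (fraction, with percent):

explained: PC1 0.5426 (54.26%), PC2 0.4574 (45.74%);  cumulative: 0.5426, 1


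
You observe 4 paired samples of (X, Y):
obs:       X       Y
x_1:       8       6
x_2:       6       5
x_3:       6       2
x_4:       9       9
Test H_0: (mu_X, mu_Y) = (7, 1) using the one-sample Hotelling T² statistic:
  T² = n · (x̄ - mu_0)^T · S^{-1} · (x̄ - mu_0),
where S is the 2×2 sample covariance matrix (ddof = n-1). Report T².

Step 1 — sample mean vector:
  mean(X) = (8 + 6 + 6 + 9) / 4 = 29/4 = 7.25
  mean(Y) = (6 + 5 + 2 + 9) / 4 = 22/4 = 5.5
  x̄ = (7.25, 5.5),  deviation x̄ - mu_0 = (7.25, 5.5) - (7, 1) = (0.25, 4.5).

Step 2 — sample covariance matrix, S[i,j] = (1/(n-1)) · Σ_k (x_{k,i} - mean_i) · (x_{k,j} - mean_j), divisor n-1 = 3:
  S[X,X] = ((0.75)·(0.75) + (-1.25)·(-1.25) + (-1.25)·(-1.25) + (1.75)·(1.75)) / 3 = 6.75/3 = 2.25
  S[X,Y] = ((0.75)·(0.5) + (-1.25)·(-0.5) + (-1.25)·(-3.5) + (1.75)·(3.5)) / 3 = 11.5/3 = 3.8333
  S[Y,Y] = ((0.5)·(0.5) + (-0.5)·(-0.5) + (-3.5)·(-3.5) + (3.5)·(3.5)) / 3 = 25/3 = 8.3333
  S = [[2.25, 3.8333],
 [3.8333, 8.3333]].

Step 3 — invert S. det(S) = 2.25·8.3333 - (3.8333)² = 4.0556.
  S^{-1} = (1/det) · [[d, -b], [-b, a]] = [[2.0548, -0.9452],
 [-0.9452, 0.5548]].

Step 4 — quadratic form (x̄ - mu_0)^T · S^{-1} · (x̄ - mu_0):
  S^{-1} · (x̄ - mu_0) = (-3.7397, 2.2603),
  (x̄ - mu_0)^T · [...] = (0.25)·(-3.7397) + (4.5)·(2.2603) = 9.2363.

Step 5 — scale by n: T² = 4 · 9.2363 = 36.9452.

T² ≈ 36.9452


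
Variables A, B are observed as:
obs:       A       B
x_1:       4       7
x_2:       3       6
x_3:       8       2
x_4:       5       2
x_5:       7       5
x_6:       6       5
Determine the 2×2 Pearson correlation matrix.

Step 1 — column means:
  mean(A) = (4 + 3 + 8 + 5 + 7 + 6) / 6 = 33/6 = 5.5
  mean(B) = (7 + 6 + 2 + 2 + 5 + 5) / 6 = 27/6 = 4.5

Step 2 — sample variances and covariances s[i,j] = (1/(n-1)) · Σ_k (x_{k,i} - mean_i) · (x_{k,j} - mean_j), with n-1 = 5:
  s[A,A] = ((-1.5)·(-1.5) + (-2.5)·(-2.5) + (2.5)·(2.5) + (-0.5)·(-0.5) + (1.5)·(1.5) + (0.5)·(0.5)) / 5 = 17.5/5 = 3.5
  s[A,B] = ((-1.5)·(2.5) + (-2.5)·(1.5) + (2.5)·(-2.5) + (-0.5)·(-2.5) + (1.5)·(0.5) + (0.5)·(0.5)) / 5 = -11.5/5 = -2.3
  s[B,B] = ((2.5)·(2.5) + (1.5)·(1.5) + (-2.5)·(-2.5) + (-2.5)·(-2.5) + (0.5)·(0.5) + (0.5)·(0.5)) / 5 = 21.5/5 = 4.3
  Sample standard deviations s_i = √(s[i,i]):
  s(A) = √(3.5) = 1.8708
  s(B) = √(4.3) = 2.0736

Step 3 — r_{ij} = s_{ij} / (s_i · s_j):
  r[A,A] = 1 (diagonal).
  r[A,B] = -2.3 / (1.8708 · 2.0736) = -2.3 / 3.8794 = -0.5929
  r[B,B] = 1 (diagonal).

R is symmetric with unit diagonal. Assembling:

R = [[1, -0.5929],
 [-0.5929, 1]]


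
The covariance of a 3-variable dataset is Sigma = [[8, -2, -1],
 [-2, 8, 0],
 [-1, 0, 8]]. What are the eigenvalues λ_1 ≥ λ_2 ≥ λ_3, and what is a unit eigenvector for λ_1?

Step 1 — characteristic polynomial p(λ) = det(λI - Sigma) = λ³ - tr·λ² + c_1·λ - det, where tr = trace, c_1 = sum of the principal 2×2 minors, det = det(Sigma):
  tr = 8 + 8 + 8 = 24,
  c_1 = (8·8 - (-2)²) + (8·8 - (-1)²) + (8·8 - (0)²) = 60 + 63 + 64 = 187,
  det = 8·(8·8 - (0)²) - (-2)·((-2)·8 - (0)·(-1)) + (-1)·((-2)·(0) - 8·(-1)) = 8·(64) - (-2)·(-16) + (-1)·(8) = 472.
  So p(λ) = λ³ - 24λ² + 187λ - 472.
Step 2 — look for an integer root (rational root theorem: any rational root is an integer divisor of 472). Testing λ = 8:
  p(8) = 512 - 1536 + 1496 - 472 = 0  ✓
  Dividing out (λ - 8): p(λ) = (λ - 8)(λ² - 16λ + 59).
Step 3 — remaining eigenvalues from the quadratic λ² - 16λ + 59 = 0:
  Δ = 16² - 4·59 = 256 - 236 = 20,  λ = (16 ± √20)/2 = (16 ± 4.4721)/2 ≈ 10.2361 or 5.7639.
  Sorted: λ_1 = 10.2361,  λ_2 = 8,  λ_3 = 5.7639  (check: sum = 24 = tr ✓).

Step 4 — unit eigenvector for λ_1 ≈ 10.2361: v spans the null space of (Sigma - λ_1 I), whose rows are
  r_1 = (-2.2361, -2, -1),  r_2 = (-2, -2.2361, 0),  r_3 = (-1, 0, -2.2361).
  v is orthogonal to every row, so take v ∝ r_1 × r_2 = ((-2)·(0) - (-1)·(-2.2361), (-1)·(-2) - (-2.2361)·(0), (-2.2361)·(-2.2361) - (-2)·(-2)) ≈ (-2.2361, 2, 1).
  Rescale (multiply by -1 so the first nonzero entry is positive): u = (2.2361, -2, -1).
  ||u|| = √((2.2361)² + (-2)² + (-1)²) = √(10) ≈ 3.1623,  v_1 = u/||u|| ≈ (0.7071, -0.6325, -0.3162) (||v_1|| = 1).

λ_1 = 10.2361,  λ_2 = 8,  λ_3 = 5.7639;  v_1 ≈ (0.7071, -0.6325, -0.3162)


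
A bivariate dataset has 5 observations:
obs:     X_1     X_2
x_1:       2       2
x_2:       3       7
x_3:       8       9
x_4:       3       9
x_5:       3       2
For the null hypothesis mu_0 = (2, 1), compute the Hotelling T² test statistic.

Step 1 — sample mean vector:
  mean(X_1) = (2 + 3 + 8 + 3 + 3) / 5 = 19/5 = 3.8
  mean(X_2) = (2 + 7 + 9 + 9 + 2) / 5 = 29/5 = 5.8
  x̄ = (3.8, 5.8),  deviation x̄ - mu_0 = (3.8, 5.8) - (2, 1) = (1.8, 4.8).

Step 2 — sample covariance matrix, S[i,j] = (1/(n-1)) · Σ_k (x_{k,i} - mean_i) · (x_{k,j} - mean_j), divisor n-1 = 4:
  S[X_1,X_1] = ((-1.8)·(-1.8) + (-0.8)·(-0.8) + (4.2)·(4.2) + (-0.8)·(-0.8) + (-0.8)·(-0.8)) / 4 = 22.8/4 = 5.7
  S[X_1,X_2] = ((-1.8)·(-3.8) + (-0.8)·(1.2) + (4.2)·(3.2) + (-0.8)·(3.2) + (-0.8)·(-3.8)) / 4 = 19.8/4 = 4.95
  S[X_2,X_2] = ((-3.8)·(-3.8) + (1.2)·(1.2) + (3.2)·(3.2) + (3.2)·(3.2) + (-3.8)·(-3.8)) / 4 = 50.8/4 = 12.7
  S = [[5.7, 4.95],
 [4.95, 12.7]].

Step 3 — invert S. det(S) = 5.7·12.7 - (4.95)² = 47.8875.
  S^{-1} = (1/det) · [[d, -b], [-b, a]] = [[0.2652, -0.1034],
 [-0.1034, 0.119]].

Step 4 — quadratic form (x̄ - mu_0)^T · S^{-1} · (x̄ - mu_0):
  S^{-1} · (x̄ - mu_0) = (-0.0188, 0.3853),
  (x̄ - mu_0)^T · [...] = (1.8)·(-0.0188) + (4.8)·(0.3853) = 1.8155.

Step 5 — scale by n: T² = 5 · 1.8155 = 9.0775.

T² ≈ 9.0775


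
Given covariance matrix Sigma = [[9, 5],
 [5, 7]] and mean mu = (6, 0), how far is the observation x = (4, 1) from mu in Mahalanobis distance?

Step 1 — centre the observation: (x - mu) = (-2, 1).

Step 2 — invert Sigma. det(Sigma) = 9·7 - (5)² = 38.
  Sigma^{-1} = (1/det) · [[d, -b], [-b, a]] = [[0.1842, -0.1316],
 [-0.1316, 0.2368]].

Step 3 — form the quadratic (x - mu)^T · Sigma^{-1} · (x - mu):
  Sigma^{-1} · (x - mu) = (-0.5, 0.5).
  (x - mu)^T · [Sigma^{-1} · (x - mu)] = (-2)·(-0.5) + (1)·(0.5) = 1.5.

Step 4 — take square root: d = √(1.5) ≈ 1.2247.

d(x, mu) = √(1.5) ≈ 1.2247


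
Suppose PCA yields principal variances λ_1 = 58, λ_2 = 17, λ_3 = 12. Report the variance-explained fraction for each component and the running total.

Step 1 — total variance = trace(Sigma) = Σ λ_i = 58 + 17 + 12 = 87.

Step 2 — fraction explained by component i = λ_i / Σ λ:
  PC1: 58/87 = 0.6667
  PC2: 17/87 = 0.1954
  PC3: 12/87 = 0.1379

Step 3 — cumulative fraction after k components = (λ_1 + ... + λ_k) / Σ λ:
  k = 1: 58/87 = 0.6667
  k = 2: (58 + 17)/87 = 75/87 = 0.8621
  k = 3: (58 + 17 + 12)/87 = 87/87 = 1

Summary (fraction, with percent):

explained: PC1 0.6667 (66.67%), PC2 0.1954 (19.54%), PC3 0.1379 (13.79%);  cumulative: 0.6667, 0.8621, 1


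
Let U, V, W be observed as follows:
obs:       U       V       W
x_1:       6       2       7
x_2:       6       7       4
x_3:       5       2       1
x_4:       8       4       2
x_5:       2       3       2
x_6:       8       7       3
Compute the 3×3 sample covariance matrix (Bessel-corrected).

Step 1 — column means:
  mean(U) = (6 + 6 + 5 + 8 + 2 + 8) / 6 = 35/6 = 5.8333
  mean(V) = (2 + 7 + 2 + 4 + 3 + 7) / 6 = 25/6 = 4.1667
  mean(W) = (7 + 4 + 1 + 2 + 2 + 3) / 6 = 19/6 = 3.1667

Step 2 — sample covariance S[i,j] = (1/(n-1)) · Σ_k (x_{k,i} - mean_i) · (x_{k,j} - mean_j), with n-1 = 5.
  S[U,U] = ((0.1667)·(0.1667) + (0.1667)·(0.1667) + (-0.8333)·(-0.8333) + (2.1667)·(2.1667) + (-3.8333)·(-3.8333) + (2.1667)·(2.1667)) / 5 = 24.8333/5 = 4.9667
  S[U,V] = ((0.1667)·(-2.1667) + (0.1667)·(2.8333) + (-0.8333)·(-2.1667) + (2.1667)·(-0.1667) + (-3.8333)·(-1.1667) + (2.1667)·(2.8333)) / 5 = 12.1667/5 = 2.4333
  S[U,W] = ((0.1667)·(3.8333) + (0.1667)·(0.8333) + (-0.8333)·(-2.1667) + (2.1667)·(-1.1667) + (-3.8333)·(-1.1667) + (2.1667)·(-0.1667)) / 5 = 4.1667/5 = 0.8333
  S[V,V] = ((-2.1667)·(-2.1667) + (2.8333)·(2.8333) + (-2.1667)·(-2.1667) + (-0.1667)·(-0.1667) + (-1.1667)·(-1.1667) + (2.8333)·(2.8333)) / 5 = 26.8333/5 = 5.3667
  S[V,W] = ((-2.1667)·(3.8333) + (2.8333)·(0.8333) + (-2.1667)·(-2.1667) + (-0.1667)·(-1.1667) + (-1.1667)·(-1.1667) + (2.8333)·(-0.1667)) / 5 = -0.1667/5 = -0.0333
  S[W,W] = ((3.8333)·(3.8333) + (0.8333)·(0.8333) + (-2.1667)·(-2.1667) + (-1.1667)·(-1.1667) + (-1.1667)·(-1.1667) + (-0.1667)·(-0.1667)) / 5 = 22.8333/5 = 4.5667

S is symmetric (S[j,i] = S[i,j]). Assembling:

S = [[4.9667, 2.4333, 0.8333],
 [2.4333, 5.3667, -0.0333],
 [0.8333, -0.0333, 4.5667]]


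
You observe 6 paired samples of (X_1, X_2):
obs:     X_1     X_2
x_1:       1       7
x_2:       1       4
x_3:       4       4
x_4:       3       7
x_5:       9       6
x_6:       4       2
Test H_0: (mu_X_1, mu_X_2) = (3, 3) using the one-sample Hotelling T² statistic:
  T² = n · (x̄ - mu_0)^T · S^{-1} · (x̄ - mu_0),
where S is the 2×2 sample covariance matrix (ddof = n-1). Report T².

Step 1 — sample mean vector:
  mean(X_1) = (1 + 1 + 4 + 3 + 9 + 4) / 6 = 22/6 = 3.6667
  mean(X_2) = (7 + 4 + 4 + 7 + 6 + 2) / 6 = 30/6 = 5
  x̄ = (3.6667, 5),  deviation x̄ - mu_0 = (3.6667, 5) - (3, 3) = (0.6667, 2).

Step 2 — sample covariance matrix, S[i,j] = (1/(n-1)) · Σ_k (x_{k,i} - mean_i) · (x_{k,j} - mean_j), divisor n-1 = 5:
  S[X_1,X_1] = ((-2.6667)·(-2.6667) + (-2.6667)·(-2.6667) + (0.3333)·(0.3333) + (-0.6667)·(-0.6667) + (5.3333)·(5.3333) + (0.3333)·(0.3333)) / 5 = 43.3333/5 = 8.6667
  S[X_1,X_2] = ((-2.6667)·(2) + (-2.6667)·(-1) + (0.3333)·(-1) + (-0.6667)·(2) + (5.3333)·(1) + (0.3333)·(-3)) / 5 = 0/5 = 0
  S[X_2,X_2] = ((2)·(2) + (-1)·(-1) + (-1)·(-1) + (2)·(2) + (1)·(1) + (-3)·(-3)) / 5 = 20/5 = 4
  S = [[8.6667, 0],
 [0, 4]].

Step 3 — invert S. det(S) = 8.6667·4 - (0)² = 34.6667.
  S^{-1} = (1/det) · [[d, -b], [-b, a]] = [[0.1154, 0],
 [0, 0.25]].

Step 4 — quadratic form (x̄ - mu_0)^T · S^{-1} · (x̄ - mu_0):
  S^{-1} · (x̄ - mu_0) = (0.0769, 0.5),
  (x̄ - mu_0)^T · [...] = (0.6667)·(0.0769) + (2)·(0.5) = 1.0513.

Step 5 — scale by n: T² = 6 · 1.0513 = 6.3077.

T² ≈ 6.3077
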